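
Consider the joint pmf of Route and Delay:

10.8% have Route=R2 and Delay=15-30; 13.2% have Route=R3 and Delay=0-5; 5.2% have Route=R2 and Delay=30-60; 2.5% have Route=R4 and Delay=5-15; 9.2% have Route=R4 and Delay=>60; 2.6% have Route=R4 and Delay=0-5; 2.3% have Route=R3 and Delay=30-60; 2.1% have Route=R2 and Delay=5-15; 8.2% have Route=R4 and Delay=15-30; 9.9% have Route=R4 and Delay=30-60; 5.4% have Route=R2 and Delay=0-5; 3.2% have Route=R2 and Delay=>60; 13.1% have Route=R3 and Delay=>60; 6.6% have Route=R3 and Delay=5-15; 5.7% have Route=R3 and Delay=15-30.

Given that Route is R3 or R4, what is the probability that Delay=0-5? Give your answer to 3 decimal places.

P(Route=R3) = 0.132 + 0.066 + 0.057 + 0.023 + 0.131 = 0.409.
P(Route=R4) = 0.026 + 0.025 + 0.082 + 0.099 + 0.092 = 0.324.
P(Route ∈ {R3, R4}) = 0.409 + 0.324 = 0.733; P(Delay=0-5, Route ∈ {R3, R4}) = 0.132 + 0.026 = 0.158.
P(Delay=0-5 | Route ∈ {R3, R4}) = 0.158/0.733 = 0.216.

0.216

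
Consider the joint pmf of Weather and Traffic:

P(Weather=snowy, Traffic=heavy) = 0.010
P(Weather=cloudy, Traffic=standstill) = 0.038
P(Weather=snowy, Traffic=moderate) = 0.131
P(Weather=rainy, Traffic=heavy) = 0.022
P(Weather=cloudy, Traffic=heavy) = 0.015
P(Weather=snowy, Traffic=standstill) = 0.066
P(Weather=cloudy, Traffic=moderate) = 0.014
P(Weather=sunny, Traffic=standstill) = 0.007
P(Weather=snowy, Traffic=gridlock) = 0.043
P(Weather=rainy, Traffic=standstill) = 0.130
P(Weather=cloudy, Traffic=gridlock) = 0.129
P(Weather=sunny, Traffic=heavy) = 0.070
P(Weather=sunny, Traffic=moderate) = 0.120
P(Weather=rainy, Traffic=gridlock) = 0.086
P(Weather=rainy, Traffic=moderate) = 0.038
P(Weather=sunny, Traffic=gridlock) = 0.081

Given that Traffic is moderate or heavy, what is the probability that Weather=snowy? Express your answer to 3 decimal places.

P(Traffic=moderate) = 0.120 + 0.014 + 0.038 + 0.131 = 0.303.
P(Traffic=heavy) = 0.070 + 0.015 + 0.022 + 0.010 = 0.117.
P(Traffic ∈ {moderate, heavy}) = 0.303 + 0.117 = 0.420; P(Weather=snowy, Traffic ∈ {moderate, heavy}) = 0.131 + 0.010 = 0.141.
P(Weather=snowy | Traffic ∈ {moderate, heavy}) = 0.141/0.420 = 0.336.

0.336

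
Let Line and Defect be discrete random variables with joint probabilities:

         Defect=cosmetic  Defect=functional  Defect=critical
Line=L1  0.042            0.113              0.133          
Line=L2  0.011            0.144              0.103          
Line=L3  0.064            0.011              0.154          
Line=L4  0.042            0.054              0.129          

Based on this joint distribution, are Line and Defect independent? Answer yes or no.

P(Line=L3) = 0.229 and P(Defect=functional) = 0.322, so their product is 0.07374, but P(Line=L3, Defect=functional) = 0.011. Since these differ, Line and Defect are not independent.

no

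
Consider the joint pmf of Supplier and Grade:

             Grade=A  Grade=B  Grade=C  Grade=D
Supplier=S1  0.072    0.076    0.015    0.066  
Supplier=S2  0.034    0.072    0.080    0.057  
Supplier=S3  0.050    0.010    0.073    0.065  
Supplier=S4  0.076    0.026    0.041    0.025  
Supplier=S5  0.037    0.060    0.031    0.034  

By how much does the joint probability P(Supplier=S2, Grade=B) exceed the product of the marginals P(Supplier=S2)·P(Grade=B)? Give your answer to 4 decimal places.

0.0127

P(Supplier=S2) = 0.034 + 0.072 + 0.080 + 0.057 = 0.243.
P(Grade=B) = 0.076 + 0.072 + 0.010 + 0.026 + 0.060 = 0.244.
P(Supplier=S2, Grade=B) − P(Supplier=S2)P(Grade=B) = 0.072 − 0.243×0.244 = 0.0127.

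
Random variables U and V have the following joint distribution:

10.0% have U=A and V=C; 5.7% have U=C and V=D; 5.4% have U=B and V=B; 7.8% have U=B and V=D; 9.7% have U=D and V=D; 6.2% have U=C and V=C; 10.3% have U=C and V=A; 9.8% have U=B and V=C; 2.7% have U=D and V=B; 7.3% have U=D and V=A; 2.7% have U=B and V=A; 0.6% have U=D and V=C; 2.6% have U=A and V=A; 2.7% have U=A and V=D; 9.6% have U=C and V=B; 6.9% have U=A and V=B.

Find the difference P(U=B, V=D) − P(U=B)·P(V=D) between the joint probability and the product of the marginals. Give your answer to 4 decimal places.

0.0114

P(U=B) = 0.027 + 0.054 + 0.098 + 0.078 = 0.257.
P(V=D) = 0.027 + 0.078 + 0.057 + 0.097 = 0.259.
P(U=B, V=D) − P(U=B)P(V=D) = 0.078 − 0.257×0.259 = 0.0114.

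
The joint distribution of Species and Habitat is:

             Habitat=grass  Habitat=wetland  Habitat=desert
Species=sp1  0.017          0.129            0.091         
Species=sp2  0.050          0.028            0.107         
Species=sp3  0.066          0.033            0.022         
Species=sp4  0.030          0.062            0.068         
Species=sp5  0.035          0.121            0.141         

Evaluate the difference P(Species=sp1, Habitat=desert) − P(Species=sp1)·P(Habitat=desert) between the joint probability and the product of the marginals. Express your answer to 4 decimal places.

-0.0107

P(Species=sp1) = 0.017 + 0.129 + 0.091 = 0.237.
P(Habitat=desert) = 0.091 + 0.107 + 0.022 + 0.068 + 0.141 = 0.429.
P(Species=sp1, Habitat=desert) − P(Species=sp1)P(Habitat=desert) = 0.091 − 0.237×0.429 = -0.0107.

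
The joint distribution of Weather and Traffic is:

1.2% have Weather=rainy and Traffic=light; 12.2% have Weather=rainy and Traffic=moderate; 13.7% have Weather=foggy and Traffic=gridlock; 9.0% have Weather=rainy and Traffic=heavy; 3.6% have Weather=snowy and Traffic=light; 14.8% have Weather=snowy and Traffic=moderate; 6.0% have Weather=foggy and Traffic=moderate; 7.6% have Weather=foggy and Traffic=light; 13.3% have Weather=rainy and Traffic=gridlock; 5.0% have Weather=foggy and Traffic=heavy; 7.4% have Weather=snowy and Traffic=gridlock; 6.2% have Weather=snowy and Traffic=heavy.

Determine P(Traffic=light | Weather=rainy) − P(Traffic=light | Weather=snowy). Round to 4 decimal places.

-0.0789

P(Weather=rainy) = 0.012 + 0.122 + 0.090 + 0.133 = 0.357; P(Traffic=light | Weather=rainy) = 0.012/0.357 = 0.03361.
P(Weather=snowy) = 0.036 + 0.148 + 0.062 + 0.074 = 0.320; P(Traffic=light | Weather=snowy) = 0.036/0.320 = 0.11250.
Difference = -0.0789.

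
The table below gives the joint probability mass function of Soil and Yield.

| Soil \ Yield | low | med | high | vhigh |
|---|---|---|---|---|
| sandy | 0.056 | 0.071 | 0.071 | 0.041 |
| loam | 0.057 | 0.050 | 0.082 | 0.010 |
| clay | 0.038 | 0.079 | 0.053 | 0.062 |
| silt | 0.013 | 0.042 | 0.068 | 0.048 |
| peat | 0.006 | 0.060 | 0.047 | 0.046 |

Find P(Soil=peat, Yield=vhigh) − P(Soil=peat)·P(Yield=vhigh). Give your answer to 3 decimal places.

P(Soil=peat) = 0.006 + 0.060 + 0.047 + 0.046 = 0.159.
P(Yield=vhigh) = 0.041 + 0.010 + 0.062 + 0.048 + 0.046 = 0.207.
P(Soil=peat, Yield=vhigh) − P(Soil=peat)P(Yield=vhigh) = 0.046 − 0.159×0.207 = 0.013.

0.013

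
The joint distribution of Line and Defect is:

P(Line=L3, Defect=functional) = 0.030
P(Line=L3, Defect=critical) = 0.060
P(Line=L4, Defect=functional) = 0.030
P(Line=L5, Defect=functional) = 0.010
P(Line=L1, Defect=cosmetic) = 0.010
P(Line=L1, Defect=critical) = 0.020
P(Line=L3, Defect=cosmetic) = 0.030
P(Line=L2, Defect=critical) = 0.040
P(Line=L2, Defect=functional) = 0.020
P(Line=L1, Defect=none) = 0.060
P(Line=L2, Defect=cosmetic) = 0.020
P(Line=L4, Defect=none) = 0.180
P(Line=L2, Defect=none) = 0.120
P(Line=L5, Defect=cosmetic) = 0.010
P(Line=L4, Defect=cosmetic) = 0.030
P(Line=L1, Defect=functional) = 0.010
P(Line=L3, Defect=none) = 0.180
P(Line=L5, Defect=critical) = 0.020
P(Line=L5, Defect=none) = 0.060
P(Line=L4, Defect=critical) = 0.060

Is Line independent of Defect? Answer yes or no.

yes

Every cell satisfies P(Line,Defect) = P(Line)·P(Defect). For instance P(Line=L2) = 0.200, P(Defect=critical) = 0.200, and 0.200×0.200 = 0.040 matches the joint entry. So Line and Defect are independent.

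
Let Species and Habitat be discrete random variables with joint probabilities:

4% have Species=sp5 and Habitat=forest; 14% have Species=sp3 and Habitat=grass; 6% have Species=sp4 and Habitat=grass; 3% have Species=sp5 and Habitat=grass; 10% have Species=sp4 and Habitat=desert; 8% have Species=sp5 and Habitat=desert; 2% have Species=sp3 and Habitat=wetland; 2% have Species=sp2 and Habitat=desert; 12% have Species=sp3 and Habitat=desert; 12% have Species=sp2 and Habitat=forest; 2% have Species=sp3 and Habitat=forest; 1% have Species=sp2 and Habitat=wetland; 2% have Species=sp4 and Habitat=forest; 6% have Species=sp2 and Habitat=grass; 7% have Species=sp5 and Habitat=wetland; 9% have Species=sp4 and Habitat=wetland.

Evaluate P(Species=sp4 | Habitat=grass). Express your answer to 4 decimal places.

0.2069

P(Habitat=grass) = 0.06 + 0.14 + 0.06 + 0.03 = 0.29.
P(Species=sp4 | Habitat=grass) = 0.06/0.29 = 0.2069.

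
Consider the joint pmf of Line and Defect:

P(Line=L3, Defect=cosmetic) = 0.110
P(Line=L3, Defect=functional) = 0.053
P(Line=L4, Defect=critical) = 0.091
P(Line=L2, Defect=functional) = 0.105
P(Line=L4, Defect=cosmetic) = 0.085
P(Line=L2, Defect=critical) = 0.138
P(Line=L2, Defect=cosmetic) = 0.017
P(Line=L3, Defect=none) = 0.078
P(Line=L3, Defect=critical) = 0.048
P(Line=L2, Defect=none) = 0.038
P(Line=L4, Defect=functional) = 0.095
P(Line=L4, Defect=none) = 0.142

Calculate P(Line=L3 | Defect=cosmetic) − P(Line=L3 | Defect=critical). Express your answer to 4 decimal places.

P(Defect=cosmetic) = 0.017 + 0.110 + 0.085 = 0.212; P(Line=L3 | Defect=cosmetic) = 0.110/0.212 = 0.51887.
P(Defect=critical) = 0.138 + 0.048 + 0.091 = 0.277; P(Line=L3 | Defect=critical) = 0.048/0.277 = 0.17329.
Difference = 0.3456.

0.3456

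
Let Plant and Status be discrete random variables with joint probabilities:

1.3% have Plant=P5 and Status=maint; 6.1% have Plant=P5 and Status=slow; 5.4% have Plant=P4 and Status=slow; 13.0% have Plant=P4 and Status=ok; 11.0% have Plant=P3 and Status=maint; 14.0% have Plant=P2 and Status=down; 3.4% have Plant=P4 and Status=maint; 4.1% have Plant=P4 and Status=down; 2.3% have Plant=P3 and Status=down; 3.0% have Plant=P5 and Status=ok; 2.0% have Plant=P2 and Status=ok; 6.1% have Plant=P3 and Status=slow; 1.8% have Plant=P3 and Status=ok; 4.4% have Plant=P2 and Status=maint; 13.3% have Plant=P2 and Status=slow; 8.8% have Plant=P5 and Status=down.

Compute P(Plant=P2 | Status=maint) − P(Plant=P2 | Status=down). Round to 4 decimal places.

P(Status=maint) = 0.044 + 0.110 + 0.034 + 0.013 = 0.201; P(Plant=P2 | Status=maint) = 0.044/0.201 = 0.21891.
P(Status=down) = 0.140 + 0.023 + 0.041 + 0.088 = 0.292; P(Plant=P2 | Status=down) = 0.140/0.292 = 0.47945.
Difference = -0.2605.

-0.2605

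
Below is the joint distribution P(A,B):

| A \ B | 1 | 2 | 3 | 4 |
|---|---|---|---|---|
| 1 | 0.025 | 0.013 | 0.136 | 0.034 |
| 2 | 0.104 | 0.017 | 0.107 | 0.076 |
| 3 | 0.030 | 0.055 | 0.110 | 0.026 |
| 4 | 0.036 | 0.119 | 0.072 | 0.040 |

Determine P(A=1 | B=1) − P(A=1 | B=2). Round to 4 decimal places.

P(B=1) = 0.025 + 0.104 + 0.030 + 0.036 = 0.195; P(A=1 | B=1) = 0.025/0.195 = 0.12821.
P(B=2) = 0.013 + 0.017 + 0.055 + 0.119 = 0.204; P(A=1 | B=2) = 0.013/0.204 = 0.06373.
Difference = 0.0645.

0.0645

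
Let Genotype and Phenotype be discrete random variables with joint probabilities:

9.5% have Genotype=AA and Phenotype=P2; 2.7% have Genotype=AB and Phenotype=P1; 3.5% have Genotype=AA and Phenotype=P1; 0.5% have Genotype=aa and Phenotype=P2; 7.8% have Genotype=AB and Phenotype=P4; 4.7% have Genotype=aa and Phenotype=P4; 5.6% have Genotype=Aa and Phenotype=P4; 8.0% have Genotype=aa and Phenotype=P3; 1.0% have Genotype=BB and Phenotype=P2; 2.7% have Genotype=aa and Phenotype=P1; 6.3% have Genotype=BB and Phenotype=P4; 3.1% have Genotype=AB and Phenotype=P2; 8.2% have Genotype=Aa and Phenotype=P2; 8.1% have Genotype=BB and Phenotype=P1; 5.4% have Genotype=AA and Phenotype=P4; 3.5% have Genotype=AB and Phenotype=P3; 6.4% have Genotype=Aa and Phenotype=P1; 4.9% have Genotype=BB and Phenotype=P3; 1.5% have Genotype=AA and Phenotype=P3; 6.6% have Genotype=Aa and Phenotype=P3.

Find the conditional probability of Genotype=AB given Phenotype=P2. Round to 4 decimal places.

0.1390

P(Phenotype=P2) = 0.095 + 0.082 + 0.005 + 0.031 + 0.010 = 0.223.
P(Genotype=AB | Phenotype=P2) = 0.031/0.223 = 0.1390.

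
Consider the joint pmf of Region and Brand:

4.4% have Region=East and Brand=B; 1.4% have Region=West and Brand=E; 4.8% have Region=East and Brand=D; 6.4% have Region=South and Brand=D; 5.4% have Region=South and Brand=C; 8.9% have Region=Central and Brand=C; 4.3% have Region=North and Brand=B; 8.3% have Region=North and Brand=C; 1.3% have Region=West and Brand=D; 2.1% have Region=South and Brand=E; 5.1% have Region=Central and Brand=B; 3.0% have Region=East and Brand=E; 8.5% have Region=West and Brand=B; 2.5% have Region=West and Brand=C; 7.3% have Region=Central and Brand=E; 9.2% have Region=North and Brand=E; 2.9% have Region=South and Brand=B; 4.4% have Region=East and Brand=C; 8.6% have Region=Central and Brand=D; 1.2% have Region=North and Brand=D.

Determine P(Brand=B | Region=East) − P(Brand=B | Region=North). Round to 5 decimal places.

0.07810

P(Region=East) = 0.044 + 0.044 + 0.048 + 0.030 = 0.166; P(Brand=B | Region=East) = 0.044/0.166 = 0.265060.
P(Region=North) = 0.043 + 0.083 + 0.012 + 0.092 = 0.230; P(Brand=B | Region=North) = 0.043/0.230 = 0.186957.
Difference = 0.07810.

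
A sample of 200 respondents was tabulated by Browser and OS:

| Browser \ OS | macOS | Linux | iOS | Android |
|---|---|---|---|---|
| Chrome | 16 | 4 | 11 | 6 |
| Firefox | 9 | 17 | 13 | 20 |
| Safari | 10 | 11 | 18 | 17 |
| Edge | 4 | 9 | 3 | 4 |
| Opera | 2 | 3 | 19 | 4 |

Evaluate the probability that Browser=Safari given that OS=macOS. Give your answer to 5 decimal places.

Total with OS=macOS: 16 + 9 + 10 + 4 + 2 = 41.
P(Browser=Safari | OS=macOS) = 10/41 = 0.24390.

0.24390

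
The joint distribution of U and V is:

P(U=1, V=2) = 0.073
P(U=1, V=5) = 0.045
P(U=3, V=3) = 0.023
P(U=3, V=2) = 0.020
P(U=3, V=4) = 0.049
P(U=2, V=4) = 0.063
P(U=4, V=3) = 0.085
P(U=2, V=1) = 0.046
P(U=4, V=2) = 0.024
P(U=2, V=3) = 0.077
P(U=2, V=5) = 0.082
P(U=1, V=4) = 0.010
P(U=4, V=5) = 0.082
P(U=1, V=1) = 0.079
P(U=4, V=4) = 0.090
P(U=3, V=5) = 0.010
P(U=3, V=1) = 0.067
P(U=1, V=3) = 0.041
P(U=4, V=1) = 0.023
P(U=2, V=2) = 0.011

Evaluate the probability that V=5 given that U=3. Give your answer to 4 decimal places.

0.0592

P(U=3) = 0.067 + 0.020 + 0.023 + 0.049 + 0.010 = 0.169.
P(V=5 | U=3) = 0.010/0.169 = 0.0592.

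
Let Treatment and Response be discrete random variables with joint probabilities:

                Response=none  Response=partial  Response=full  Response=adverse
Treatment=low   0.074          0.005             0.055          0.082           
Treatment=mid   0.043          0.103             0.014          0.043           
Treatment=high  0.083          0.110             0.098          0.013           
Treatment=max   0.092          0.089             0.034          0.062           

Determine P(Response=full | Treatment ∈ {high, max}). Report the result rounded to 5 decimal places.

P(Treatment=high) = 0.083 + 0.110 + 0.098 + 0.013 = 0.304.
P(Treatment=max) = 0.092 + 0.089 + 0.034 + 0.062 = 0.277.
P(Treatment ∈ {high, max}) = 0.304 + 0.277 = 0.581; P(Response=full, Treatment ∈ {high, max}) = 0.098 + 0.034 = 0.132.
P(Response=full | Treatment ∈ {high, max}) = 0.132/0.581 = 0.22719.

0.22719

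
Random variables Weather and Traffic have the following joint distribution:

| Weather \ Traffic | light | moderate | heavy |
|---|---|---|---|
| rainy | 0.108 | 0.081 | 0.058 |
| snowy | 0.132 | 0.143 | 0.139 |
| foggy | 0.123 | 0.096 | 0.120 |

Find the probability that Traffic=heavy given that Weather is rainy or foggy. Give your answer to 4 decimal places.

P(Weather=rainy) = 0.108 + 0.081 + 0.058 = 0.247.
P(Weather=foggy) = 0.123 + 0.096 + 0.120 = 0.339.
P(Weather ∈ {rainy, foggy}) = 0.247 + 0.339 = 0.586; P(Traffic=heavy, Weather ∈ {rainy, foggy}) = 0.058 + 0.120 = 0.178.
P(Traffic=heavy | Weather ∈ {rainy, foggy}) = 0.178/0.586 = 0.3038.

0.3038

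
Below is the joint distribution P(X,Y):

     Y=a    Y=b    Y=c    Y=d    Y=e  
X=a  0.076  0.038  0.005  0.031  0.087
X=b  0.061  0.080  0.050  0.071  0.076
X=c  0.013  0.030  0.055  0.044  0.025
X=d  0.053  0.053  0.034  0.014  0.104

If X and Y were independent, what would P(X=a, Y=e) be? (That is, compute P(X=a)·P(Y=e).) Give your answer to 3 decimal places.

0.069

P(X=a) = 0.076 + 0.038 + 0.005 + 0.031 + 0.087 = 0.237.
P(Y=e) = 0.087 + 0.076 + 0.025 + 0.104 = 0.292.
Product: 0.237 × 0.292 = 0.069.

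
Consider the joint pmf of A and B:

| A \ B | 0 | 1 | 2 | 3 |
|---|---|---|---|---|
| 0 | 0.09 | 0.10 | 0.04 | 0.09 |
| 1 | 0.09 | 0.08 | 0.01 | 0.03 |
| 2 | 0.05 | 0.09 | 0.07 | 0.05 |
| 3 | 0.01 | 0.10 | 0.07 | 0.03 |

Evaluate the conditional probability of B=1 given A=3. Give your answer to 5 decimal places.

P(A=3) = 0.01 + 0.10 + 0.07 + 0.03 = 0.21.
P(B=1 | A=3) = 0.10/0.21 = 0.47619.

0.47619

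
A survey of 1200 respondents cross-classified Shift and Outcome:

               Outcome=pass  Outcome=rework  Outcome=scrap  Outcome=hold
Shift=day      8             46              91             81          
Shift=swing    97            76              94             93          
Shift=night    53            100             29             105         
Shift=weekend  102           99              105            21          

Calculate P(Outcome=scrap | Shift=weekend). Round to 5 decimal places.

0.32110

Total with Shift=weekend: 102 + 99 + 105 + 21 = 327.
P(Outcome=scrap | Shift=weekend) = 105/327 = 0.32110.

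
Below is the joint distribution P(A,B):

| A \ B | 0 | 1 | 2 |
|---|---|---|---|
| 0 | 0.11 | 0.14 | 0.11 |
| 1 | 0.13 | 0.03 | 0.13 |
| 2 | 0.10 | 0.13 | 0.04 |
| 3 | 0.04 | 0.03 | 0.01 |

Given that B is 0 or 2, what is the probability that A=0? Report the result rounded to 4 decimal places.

0.3284

P(B=0) = 0.11 + 0.13 + 0.10 + 0.04 = 0.38.
P(B=2) = 0.11 + 0.13 + 0.04 + 0.01 = 0.29.
P(B ∈ {0, 2}) = 0.38 + 0.29 = 0.67; P(A=0, B ∈ {0, 2}) = 0.11 + 0.11 = 0.22.
P(A=0 | B ∈ {0, 2}) = 0.22/0.67 = 0.3284.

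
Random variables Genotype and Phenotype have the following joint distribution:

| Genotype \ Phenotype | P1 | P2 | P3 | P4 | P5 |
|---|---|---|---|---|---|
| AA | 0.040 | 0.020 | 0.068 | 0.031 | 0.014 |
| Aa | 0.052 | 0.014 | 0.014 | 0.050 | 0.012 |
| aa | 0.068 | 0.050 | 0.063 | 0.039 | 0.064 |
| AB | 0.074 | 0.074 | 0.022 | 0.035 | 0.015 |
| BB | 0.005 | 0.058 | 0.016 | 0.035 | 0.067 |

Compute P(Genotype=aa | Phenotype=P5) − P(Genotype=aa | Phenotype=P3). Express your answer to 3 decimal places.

P(Phenotype=P5) = 0.014 + 0.012 + 0.064 + 0.015 + 0.067 = 0.172; P(Genotype=aa | Phenotype=P5) = 0.064/0.172 = 0.3721.
P(Phenotype=P3) = 0.068 + 0.014 + 0.063 + 0.022 + 0.016 = 0.183; P(Genotype=aa | Phenotype=P3) = 0.063/0.183 = 0.3443.
Difference = 0.028.

0.028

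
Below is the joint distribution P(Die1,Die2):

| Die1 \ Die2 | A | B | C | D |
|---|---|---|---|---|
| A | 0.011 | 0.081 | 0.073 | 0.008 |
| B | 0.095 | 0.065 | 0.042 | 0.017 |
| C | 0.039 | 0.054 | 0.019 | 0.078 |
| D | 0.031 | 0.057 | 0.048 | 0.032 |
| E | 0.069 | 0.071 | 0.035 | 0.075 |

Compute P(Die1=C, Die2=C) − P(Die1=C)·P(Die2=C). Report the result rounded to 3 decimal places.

P(Die1=C) = 0.039 + 0.054 + 0.019 + 0.078 = 0.190.
P(Die2=C) = 0.073 + 0.042 + 0.019 + 0.048 + 0.035 = 0.217.
P(Die1=C, Die2=C) − P(Die1=C)P(Die2=C) = 0.019 − 0.190×0.217 = -0.022.

-0.022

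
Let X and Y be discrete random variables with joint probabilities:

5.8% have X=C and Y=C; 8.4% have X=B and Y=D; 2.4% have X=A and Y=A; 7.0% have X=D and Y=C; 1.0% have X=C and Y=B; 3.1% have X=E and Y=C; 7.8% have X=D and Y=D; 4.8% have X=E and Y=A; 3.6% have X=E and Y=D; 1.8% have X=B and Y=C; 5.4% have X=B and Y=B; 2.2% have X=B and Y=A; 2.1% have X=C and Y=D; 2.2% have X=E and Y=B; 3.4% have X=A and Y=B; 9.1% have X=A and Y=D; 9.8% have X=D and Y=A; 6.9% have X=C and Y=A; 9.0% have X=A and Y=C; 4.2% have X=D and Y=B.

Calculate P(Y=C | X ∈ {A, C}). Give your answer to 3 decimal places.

P(X=A) = 0.024 + 0.034 + 0.090 + 0.091 = 0.239.
P(X=C) = 0.069 + 0.010 + 0.058 + 0.021 = 0.158.
P(X ∈ {A, C}) = 0.239 + 0.158 = 0.397; P(Y=C, X ∈ {A, C}) = 0.090 + 0.058 = 0.148.
P(Y=C | X ∈ {A, C}) = 0.148/0.397 = 0.373.

0.373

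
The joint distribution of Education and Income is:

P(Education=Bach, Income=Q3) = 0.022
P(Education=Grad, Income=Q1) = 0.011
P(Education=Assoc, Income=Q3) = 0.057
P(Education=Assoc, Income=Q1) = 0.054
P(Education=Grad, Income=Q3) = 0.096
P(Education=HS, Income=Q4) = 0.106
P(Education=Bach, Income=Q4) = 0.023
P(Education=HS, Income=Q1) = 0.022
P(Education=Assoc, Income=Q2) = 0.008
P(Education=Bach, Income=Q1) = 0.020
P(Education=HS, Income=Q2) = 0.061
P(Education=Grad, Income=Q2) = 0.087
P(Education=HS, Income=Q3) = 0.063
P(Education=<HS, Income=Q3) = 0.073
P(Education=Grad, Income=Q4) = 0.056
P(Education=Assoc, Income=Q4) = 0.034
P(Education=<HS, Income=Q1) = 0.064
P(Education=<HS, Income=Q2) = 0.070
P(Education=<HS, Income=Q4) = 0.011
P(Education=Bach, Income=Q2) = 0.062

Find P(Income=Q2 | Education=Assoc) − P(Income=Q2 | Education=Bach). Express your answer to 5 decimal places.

P(Education=Assoc) = 0.054 + 0.008 + 0.057 + 0.034 = 0.153; P(Income=Q2 | Education=Assoc) = 0.008/0.153 = 0.052288.
P(Education=Bach) = 0.020 + 0.062 + 0.022 + 0.023 = 0.127; P(Income=Q2 | Education=Bach) = 0.062/0.127 = 0.488189.
Difference = -0.43590.

-0.43590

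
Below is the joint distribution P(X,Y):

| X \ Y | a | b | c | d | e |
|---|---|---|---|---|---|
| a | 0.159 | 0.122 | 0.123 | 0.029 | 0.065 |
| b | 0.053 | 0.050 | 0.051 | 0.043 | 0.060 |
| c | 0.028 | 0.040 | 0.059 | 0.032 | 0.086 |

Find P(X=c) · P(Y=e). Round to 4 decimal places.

0.0517

P(X=c) = 0.028 + 0.040 + 0.059 + 0.032 + 0.086 = 0.245.
P(Y=e) = 0.065 + 0.060 + 0.086 = 0.211.
Product: 0.245 × 0.211 = 0.0517.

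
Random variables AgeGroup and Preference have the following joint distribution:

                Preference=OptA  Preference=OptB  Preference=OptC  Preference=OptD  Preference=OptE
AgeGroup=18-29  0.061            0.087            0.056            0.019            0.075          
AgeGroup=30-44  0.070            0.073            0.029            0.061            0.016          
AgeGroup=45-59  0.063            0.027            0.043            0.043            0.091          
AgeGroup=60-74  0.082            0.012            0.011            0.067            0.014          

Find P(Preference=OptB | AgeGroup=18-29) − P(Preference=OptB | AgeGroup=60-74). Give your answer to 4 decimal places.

0.2274

P(AgeGroup=18-29) = 0.061 + 0.087 + 0.056 + 0.019 + 0.075 = 0.298; P(Preference=OptB | AgeGroup=18-29) = 0.087/0.298 = 0.29195.
P(AgeGroup=60-74) = 0.082 + 0.012 + 0.011 + 0.067 + 0.014 = 0.186; P(Preference=OptB | AgeGroup=60-74) = 0.012/0.186 = 0.06452.
Difference = 0.2274.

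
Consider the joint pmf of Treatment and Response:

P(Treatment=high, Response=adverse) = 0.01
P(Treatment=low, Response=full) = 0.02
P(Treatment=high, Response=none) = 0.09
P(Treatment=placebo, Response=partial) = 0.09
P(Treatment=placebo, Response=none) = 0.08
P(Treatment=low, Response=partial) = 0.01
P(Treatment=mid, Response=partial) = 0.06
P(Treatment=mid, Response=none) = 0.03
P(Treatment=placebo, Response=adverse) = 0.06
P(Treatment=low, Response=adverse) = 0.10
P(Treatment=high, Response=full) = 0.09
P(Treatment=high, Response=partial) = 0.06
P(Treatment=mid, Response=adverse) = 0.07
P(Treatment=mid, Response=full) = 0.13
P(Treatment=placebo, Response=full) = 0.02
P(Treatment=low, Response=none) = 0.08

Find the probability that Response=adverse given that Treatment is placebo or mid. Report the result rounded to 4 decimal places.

0.2407

P(Treatment=placebo) = 0.08 + 0.09 + 0.02 + 0.06 = 0.25.
P(Treatment=mid) = 0.03 + 0.06 + 0.13 + 0.07 = 0.29.
P(Treatment ∈ {placebo, mid}) = 0.25 + 0.29 = 0.54; P(Response=adverse, Treatment ∈ {placebo, mid}) = 0.06 + 0.07 = 0.13.
P(Response=adverse | Treatment ∈ {placebo, mid}) = 0.13/0.54 = 0.2407.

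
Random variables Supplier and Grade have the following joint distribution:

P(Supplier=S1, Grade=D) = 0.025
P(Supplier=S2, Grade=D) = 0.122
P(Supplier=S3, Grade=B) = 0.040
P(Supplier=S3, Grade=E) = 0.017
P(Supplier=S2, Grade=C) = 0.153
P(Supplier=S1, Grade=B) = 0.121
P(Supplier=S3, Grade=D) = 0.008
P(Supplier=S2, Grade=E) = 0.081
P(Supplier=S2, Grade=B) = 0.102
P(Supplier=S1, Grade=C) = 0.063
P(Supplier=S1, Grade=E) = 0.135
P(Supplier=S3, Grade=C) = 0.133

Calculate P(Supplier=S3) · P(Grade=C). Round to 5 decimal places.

P(Supplier=S3) = 0.040 + 0.133 + 0.008 + 0.017 = 0.198.
P(Grade=C) = 0.063 + 0.153 + 0.133 = 0.349.
Product: 0.198 × 0.349 = 0.06910.

0.06910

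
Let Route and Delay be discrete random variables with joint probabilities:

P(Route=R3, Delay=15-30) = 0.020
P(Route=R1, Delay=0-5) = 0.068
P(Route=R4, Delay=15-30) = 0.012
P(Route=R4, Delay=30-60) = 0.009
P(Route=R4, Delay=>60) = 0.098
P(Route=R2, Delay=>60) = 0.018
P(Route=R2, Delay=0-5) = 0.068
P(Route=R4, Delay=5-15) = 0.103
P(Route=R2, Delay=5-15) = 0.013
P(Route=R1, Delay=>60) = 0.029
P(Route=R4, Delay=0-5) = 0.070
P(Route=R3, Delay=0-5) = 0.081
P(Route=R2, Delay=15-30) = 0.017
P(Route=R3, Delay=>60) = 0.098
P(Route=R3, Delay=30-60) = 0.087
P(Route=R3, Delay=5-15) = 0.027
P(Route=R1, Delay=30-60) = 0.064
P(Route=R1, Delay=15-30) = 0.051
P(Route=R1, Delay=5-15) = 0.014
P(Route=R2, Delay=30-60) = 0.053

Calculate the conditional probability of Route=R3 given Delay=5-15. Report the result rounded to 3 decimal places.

0.172

P(Delay=5-15) = 0.014 + 0.013 + 0.027 + 0.103 = 0.157.
P(Route=R3 | Delay=5-15) = 0.027/0.157 = 0.172.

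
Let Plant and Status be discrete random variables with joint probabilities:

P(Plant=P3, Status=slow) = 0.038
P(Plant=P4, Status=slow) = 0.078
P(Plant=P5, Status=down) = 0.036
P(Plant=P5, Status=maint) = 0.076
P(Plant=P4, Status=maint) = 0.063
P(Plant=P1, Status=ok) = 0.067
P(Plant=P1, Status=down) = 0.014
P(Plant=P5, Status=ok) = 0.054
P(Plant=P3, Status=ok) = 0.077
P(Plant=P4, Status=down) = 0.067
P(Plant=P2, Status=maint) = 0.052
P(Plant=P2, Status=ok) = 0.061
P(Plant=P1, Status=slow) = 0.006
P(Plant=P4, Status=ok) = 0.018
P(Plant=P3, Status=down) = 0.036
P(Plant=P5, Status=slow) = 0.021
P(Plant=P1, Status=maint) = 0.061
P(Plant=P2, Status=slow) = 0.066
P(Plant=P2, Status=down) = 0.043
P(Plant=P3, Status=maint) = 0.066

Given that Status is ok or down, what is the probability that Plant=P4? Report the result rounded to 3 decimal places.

P(Status=ok) = 0.067 + 0.061 + 0.077 + 0.018 + 0.054 = 0.277.
P(Status=down) = 0.014 + 0.043 + 0.036 + 0.067 + 0.036 = 0.196.
P(Status ∈ {ok, down}) = 0.277 + 0.196 = 0.473; P(Plant=P4, Status ∈ {ok, down}) = 0.018 + 0.067 = 0.085.
P(Plant=P4 | Status ∈ {ok, down}) = 0.085/0.473 = 0.180.

0.180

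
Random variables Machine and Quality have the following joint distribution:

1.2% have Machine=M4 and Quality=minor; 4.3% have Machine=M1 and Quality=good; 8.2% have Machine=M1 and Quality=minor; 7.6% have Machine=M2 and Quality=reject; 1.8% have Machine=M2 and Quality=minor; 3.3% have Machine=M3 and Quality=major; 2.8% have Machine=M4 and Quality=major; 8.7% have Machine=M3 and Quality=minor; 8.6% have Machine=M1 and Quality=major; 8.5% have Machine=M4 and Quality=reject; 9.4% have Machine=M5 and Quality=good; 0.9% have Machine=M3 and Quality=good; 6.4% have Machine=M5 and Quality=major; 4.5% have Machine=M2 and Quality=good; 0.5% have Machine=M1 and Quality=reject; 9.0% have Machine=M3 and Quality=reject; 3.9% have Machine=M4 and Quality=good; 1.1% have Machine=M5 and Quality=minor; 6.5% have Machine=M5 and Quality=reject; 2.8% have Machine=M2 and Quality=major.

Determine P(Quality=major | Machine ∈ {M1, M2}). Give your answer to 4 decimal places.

P(Machine=M1) = 0.043 + 0.082 + 0.086 + 0.005 = 0.216.
P(Machine=M2) = 0.045 + 0.018 + 0.028 + 0.076 = 0.167.
P(Machine ∈ {M1, M2}) = 0.216 + 0.167 = 0.383; P(Quality=major, Machine ∈ {M1, M2}) = 0.086 + 0.028 = 0.114.
P(Quality=major | Machine ∈ {M1, M2}) = 0.114/0.383 = 0.2977.

0.2977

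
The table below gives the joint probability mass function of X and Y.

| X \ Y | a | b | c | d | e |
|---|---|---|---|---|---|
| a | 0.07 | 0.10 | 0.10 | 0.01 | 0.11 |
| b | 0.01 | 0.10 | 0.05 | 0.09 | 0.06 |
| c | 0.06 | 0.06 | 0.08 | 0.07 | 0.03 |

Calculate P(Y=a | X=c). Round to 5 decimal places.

0.20000

P(X=c) = 0.06 + 0.06 + 0.08 + 0.07 + 0.03 = 0.30.
P(Y=a | X=c) = 0.06/0.30 = 0.20000.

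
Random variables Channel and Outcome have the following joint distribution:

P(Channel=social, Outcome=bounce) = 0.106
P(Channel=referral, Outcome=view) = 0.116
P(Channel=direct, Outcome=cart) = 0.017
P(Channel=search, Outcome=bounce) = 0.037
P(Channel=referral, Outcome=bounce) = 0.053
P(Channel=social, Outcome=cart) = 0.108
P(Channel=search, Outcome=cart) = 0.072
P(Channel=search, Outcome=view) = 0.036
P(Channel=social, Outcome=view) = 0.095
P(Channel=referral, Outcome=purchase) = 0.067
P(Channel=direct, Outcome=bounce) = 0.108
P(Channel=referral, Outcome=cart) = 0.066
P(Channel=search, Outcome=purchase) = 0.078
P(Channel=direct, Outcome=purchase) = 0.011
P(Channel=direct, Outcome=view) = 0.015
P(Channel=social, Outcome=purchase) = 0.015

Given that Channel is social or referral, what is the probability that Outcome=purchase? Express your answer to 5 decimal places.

0.13099

P(Channel=social) = 0.106 + 0.095 + 0.108 + 0.015 = 0.324.
P(Channel=referral) = 0.053 + 0.116 + 0.066 + 0.067 = 0.302.
P(Channel ∈ {social, referral}) = 0.324 + 0.302 = 0.626; P(Outcome=purchase, Channel ∈ {social, referral}) = 0.015 + 0.067 = 0.082.
P(Outcome=purchase | Channel ∈ {social, referral}) = 0.082/0.626 = 0.13099.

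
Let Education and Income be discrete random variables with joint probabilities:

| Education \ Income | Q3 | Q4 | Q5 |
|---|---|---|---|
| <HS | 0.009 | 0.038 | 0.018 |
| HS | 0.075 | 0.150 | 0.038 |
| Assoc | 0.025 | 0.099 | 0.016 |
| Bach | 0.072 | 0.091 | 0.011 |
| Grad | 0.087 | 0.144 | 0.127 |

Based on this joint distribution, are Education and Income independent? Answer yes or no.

P(Education=Grad) = 0.358 and P(Income=Q5) = 0.210, so their product is 0.07518, but P(Education=Grad, Income=Q5) = 0.127. Since these differ, Education and Income are not independent.

no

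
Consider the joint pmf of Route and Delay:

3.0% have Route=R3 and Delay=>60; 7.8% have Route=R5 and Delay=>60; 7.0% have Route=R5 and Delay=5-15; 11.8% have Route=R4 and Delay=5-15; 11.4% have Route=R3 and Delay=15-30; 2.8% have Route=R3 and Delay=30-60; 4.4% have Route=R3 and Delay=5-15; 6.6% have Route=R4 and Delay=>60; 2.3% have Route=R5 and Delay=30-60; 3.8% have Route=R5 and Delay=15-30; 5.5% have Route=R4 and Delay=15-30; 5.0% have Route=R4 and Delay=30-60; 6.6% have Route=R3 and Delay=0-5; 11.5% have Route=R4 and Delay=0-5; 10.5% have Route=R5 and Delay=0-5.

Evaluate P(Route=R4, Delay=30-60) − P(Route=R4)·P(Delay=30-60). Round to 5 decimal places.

0.00920

P(Route=R4) = 0.115 + 0.118 + 0.055 + 0.050 + 0.066 = 0.404.
P(Delay=30-60) = 0.028 + 0.050 + 0.023 = 0.101.
P(Route=R4, Delay=30-60) − P(Route=R4)P(Delay=30-60) = 0.050 − 0.404×0.101 = 0.00920.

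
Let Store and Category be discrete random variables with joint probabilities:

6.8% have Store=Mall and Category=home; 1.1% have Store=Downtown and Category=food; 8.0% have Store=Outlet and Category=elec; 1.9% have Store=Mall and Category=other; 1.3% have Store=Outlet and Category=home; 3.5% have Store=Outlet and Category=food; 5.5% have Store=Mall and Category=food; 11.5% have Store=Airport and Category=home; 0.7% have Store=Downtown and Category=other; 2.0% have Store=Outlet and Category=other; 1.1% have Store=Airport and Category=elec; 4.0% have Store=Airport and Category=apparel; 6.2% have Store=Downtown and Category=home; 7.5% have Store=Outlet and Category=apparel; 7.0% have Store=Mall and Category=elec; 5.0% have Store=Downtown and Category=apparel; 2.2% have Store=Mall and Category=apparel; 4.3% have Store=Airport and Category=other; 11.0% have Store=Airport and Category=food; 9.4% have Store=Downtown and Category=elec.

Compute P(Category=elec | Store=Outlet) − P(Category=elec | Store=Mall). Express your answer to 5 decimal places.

P(Store=Outlet) = 0.035 + 0.075 + 0.080 + 0.013 + 0.020 = 0.223; P(Category=elec | Store=Outlet) = 0.080/0.223 = 0.358744.
P(Store=Mall) = 0.055 + 0.022 + 0.070 + 0.068 + 0.019 = 0.234; P(Category=elec | Store=Mall) = 0.070/0.234 = 0.299145.
Difference = 0.05960.

0.05960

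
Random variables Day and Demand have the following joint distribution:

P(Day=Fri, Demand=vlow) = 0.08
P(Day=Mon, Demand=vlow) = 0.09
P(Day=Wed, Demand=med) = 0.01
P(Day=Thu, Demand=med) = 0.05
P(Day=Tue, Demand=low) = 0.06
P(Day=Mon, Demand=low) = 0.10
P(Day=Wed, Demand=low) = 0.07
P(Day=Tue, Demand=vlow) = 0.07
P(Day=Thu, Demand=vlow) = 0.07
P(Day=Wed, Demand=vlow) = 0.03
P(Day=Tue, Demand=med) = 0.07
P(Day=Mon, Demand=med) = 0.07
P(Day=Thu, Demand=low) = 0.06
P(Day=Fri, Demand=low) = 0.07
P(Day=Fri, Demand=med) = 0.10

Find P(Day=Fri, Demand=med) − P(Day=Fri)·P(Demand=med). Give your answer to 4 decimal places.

0.0250

P(Day=Fri) = 0.08 + 0.07 + 0.10 = 0.25.
P(Demand=med) = 0.07 + 0.07 + 0.01 + 0.05 + 0.10 = 0.30.
P(Day=Fri, Demand=med) − P(Day=Fri)P(Demand=med) = 0.10 − 0.25×0.30 = 0.0250.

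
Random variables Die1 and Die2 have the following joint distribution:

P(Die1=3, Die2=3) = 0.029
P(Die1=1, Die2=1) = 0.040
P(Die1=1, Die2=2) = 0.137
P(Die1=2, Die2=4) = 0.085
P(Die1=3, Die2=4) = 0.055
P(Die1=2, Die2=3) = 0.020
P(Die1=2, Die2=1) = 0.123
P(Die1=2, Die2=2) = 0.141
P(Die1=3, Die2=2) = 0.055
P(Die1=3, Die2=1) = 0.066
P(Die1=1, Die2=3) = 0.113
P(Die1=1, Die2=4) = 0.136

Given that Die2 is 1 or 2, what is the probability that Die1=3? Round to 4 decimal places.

0.2153

P(Die2=1) = 0.040 + 0.123 + 0.066 = 0.229.
P(Die2=2) = 0.137 + 0.141 + 0.055 = 0.333.
P(Die2 ∈ {1, 2}) = 0.229 + 0.333 = 0.562; P(Die1=3, Die2 ∈ {1, 2}) = 0.066 + 0.055 = 0.121.
P(Die1=3 | Die2 ∈ {1, 2}) = 0.121/0.562 = 0.2153.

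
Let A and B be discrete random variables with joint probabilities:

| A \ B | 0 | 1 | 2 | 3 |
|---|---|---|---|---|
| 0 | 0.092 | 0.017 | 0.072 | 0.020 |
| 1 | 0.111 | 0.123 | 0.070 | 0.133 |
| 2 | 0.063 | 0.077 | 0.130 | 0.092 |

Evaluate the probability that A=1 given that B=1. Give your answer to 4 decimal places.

P(B=1) = 0.017 + 0.123 + 0.077 = 0.217.
P(A=1 | B=1) = 0.123/0.217 = 0.5668.

0.5668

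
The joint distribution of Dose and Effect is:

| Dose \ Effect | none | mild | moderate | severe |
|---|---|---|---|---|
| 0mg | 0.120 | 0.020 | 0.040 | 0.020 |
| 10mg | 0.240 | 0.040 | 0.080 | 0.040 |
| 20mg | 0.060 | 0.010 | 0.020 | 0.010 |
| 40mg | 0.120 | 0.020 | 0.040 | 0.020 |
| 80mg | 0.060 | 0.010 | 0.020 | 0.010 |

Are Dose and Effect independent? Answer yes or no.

yes

Every cell satisfies P(Dose,Effect) = P(Dose)·P(Effect). For instance P(Dose=0mg) = 0.200, P(Effect=mild) = 0.100, and 0.200×0.100 = 0.020 matches the joint entry. So Dose and Effect are independent.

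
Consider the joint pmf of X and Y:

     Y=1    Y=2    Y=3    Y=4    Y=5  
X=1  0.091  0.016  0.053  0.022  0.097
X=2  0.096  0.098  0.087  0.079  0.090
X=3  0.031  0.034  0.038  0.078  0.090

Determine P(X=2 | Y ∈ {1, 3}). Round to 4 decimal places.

0.4621

P(Y=1) = 0.091 + 0.096 + 0.031 = 0.218.
P(Y=3) = 0.053 + 0.087 + 0.038 = 0.178.
P(Y ∈ {1, 3}) = 0.218 + 0.178 = 0.396; P(X=2, Y ∈ {1, 3}) = 0.096 + 0.087 = 0.183.
P(X=2 | Y ∈ {1, 3}) = 0.183/0.396 = 0.4621.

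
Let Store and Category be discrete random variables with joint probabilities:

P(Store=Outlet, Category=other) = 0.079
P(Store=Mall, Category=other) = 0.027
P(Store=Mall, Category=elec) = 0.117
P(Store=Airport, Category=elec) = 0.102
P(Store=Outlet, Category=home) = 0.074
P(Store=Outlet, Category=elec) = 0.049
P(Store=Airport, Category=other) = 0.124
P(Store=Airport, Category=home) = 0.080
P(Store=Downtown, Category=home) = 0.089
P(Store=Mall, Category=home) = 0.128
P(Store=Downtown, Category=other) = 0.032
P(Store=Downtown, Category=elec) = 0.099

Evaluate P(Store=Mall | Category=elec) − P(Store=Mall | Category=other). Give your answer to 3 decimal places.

P(Category=elec) = 0.099 + 0.117 + 0.102 + 0.049 = 0.367; P(Store=Mall | Category=elec) = 0.117/0.367 = 0.3188.
P(Category=other) = 0.032 + 0.027 + 0.124 + 0.079 = 0.262; P(Store=Mall | Category=other) = 0.027/0.262 = 0.1031.
Difference = 0.216.

0.216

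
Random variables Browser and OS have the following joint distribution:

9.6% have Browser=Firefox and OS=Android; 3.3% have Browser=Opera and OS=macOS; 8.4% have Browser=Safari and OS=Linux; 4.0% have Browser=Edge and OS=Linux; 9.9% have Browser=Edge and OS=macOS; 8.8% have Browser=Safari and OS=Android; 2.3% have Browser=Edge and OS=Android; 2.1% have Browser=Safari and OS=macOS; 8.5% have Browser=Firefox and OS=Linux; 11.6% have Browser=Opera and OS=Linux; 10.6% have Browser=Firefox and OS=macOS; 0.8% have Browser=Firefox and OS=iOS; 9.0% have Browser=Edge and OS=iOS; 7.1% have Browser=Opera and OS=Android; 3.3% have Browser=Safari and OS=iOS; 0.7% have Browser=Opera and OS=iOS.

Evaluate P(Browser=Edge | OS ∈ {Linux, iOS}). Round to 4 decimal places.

0.2808

P(OS=Linux) = 0.085 + 0.084 + 0.040 + 0.116 = 0.325.
P(OS=iOS) = 0.008 + 0.033 + 0.090 + 0.007 = 0.138.
P(OS ∈ {Linux, iOS}) = 0.325 + 0.138 = 0.463; P(Browser=Edge, OS ∈ {Linux, iOS}) = 0.040 + 0.090 = 0.130.
P(Browser=Edge | OS ∈ {Linux, iOS}) = 0.130/0.463 = 0.2808.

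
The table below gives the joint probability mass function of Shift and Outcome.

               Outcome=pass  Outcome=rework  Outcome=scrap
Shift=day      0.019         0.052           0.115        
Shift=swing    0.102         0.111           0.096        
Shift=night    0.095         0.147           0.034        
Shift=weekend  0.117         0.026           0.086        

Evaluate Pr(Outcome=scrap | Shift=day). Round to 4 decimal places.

0.6183

P(Shift=day) = 0.019 + 0.052 + 0.115 = 0.186.
P(Outcome=scrap | Shift=day) = 0.115/0.186 = 0.6183.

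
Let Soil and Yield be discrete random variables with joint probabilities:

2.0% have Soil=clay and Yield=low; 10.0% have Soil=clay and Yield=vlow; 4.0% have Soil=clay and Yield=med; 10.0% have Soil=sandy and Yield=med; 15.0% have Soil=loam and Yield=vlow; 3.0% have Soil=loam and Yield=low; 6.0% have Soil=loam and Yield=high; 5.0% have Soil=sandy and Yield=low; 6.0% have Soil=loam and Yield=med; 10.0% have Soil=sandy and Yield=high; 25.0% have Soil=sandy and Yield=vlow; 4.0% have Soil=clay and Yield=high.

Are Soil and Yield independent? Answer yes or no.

Every cell satisfies P(Soil,Yield) = P(Soil)·P(Yield). For instance P(Soil=loam) = 0.300, P(Yield=high) = 0.200, and 0.300×0.200 = 0.060 matches the joint entry. So Soil and Yield are independent.

yes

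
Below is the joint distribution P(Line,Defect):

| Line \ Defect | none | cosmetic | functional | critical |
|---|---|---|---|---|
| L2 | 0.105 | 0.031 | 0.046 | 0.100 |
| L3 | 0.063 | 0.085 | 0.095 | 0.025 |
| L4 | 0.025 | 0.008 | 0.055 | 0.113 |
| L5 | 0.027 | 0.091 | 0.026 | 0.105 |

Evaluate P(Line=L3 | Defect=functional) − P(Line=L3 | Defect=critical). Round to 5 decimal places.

P(Defect=functional) = 0.046 + 0.095 + 0.055 + 0.026 = 0.222; P(Line=L3 | Defect=functional) = 0.095/0.222 = 0.427928.
P(Defect=critical) = 0.100 + 0.025 + 0.113 + 0.105 = 0.343; P(Line=L3 | Defect=critical) = 0.025/0.343 = 0.072886.
Difference = 0.35504.

0.35504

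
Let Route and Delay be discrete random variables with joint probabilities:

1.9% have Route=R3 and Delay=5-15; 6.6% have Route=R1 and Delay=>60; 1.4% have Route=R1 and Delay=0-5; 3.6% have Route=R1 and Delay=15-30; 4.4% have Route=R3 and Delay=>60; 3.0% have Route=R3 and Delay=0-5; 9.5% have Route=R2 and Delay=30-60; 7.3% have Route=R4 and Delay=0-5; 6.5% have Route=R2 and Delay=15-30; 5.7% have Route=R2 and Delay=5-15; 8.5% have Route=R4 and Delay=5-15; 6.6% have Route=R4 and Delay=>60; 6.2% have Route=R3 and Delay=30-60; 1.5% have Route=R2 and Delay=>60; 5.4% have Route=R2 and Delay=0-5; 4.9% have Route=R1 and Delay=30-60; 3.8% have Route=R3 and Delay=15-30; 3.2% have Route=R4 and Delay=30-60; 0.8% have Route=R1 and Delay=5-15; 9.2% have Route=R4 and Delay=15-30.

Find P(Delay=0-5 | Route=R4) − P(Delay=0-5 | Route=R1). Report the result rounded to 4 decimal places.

P(Route=R4) = 0.073 + 0.085 + 0.092 + 0.032 + 0.066 = 0.348; P(Delay=0-5 | Route=R4) = 0.073/0.348 = 0.20977.
P(Route=R1) = 0.014 + 0.008 + 0.036 + 0.049 + 0.066 = 0.173; P(Delay=0-5 | Route=R1) = 0.014/0.173 = 0.08092.
Difference = 0.1288.

0.1288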